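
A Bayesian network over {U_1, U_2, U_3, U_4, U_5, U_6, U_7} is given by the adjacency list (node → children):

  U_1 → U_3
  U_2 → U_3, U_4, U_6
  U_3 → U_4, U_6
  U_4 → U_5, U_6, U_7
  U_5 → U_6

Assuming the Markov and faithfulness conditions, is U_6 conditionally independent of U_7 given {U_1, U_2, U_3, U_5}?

Enumerating the 6 paths from U_6 to U_7 and testing each for blocking by {U_1, U_2, U_3, U_5}:
Path 1: U_6 ← U_3 → U_4 → U_7
  U_3 is a fork here and U_3 is conditioned on, so the path is blocked at U_3.
Path 2: U_6 ← U_3 ← U_2 → U_4 → U_7
  U_3 is a chain here and U_3 is conditioned on, so the path is blocked at U_3.
Path 3: U_6 ← U_4 → U_7
  U_4 is a fork and U_4 is not conditioned on — no node blocks this path, so it is active.
Path 4: U_6 ← U_5 ← U_4 → U_7
  U_5 is a chain here and U_5 is conditioned on, so the path is blocked at U_5.
Path 5: U_6 ← U_2 → U_3 → U_4 → U_7
  U_2 is a fork here and U_2 is conditioned on, so the path is blocked at U_2.
Path 6: U_6 ← U_2 → U_4 → U_7
  U_2 is a fork here and U_2 is conditioned on, so the path is blocked at U_2.
At least one path is unblocked, so d-separation fails.

No — U_6 and U_7 are not d-separated given {U_1, U_2, U_3, U_5}.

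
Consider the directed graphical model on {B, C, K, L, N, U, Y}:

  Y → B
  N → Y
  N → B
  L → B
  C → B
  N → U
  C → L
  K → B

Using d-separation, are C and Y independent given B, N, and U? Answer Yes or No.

No — C and Y are not d-separated given {B, N, U}.

4 paths connect C and Y; each must be blocked for d-separation to hold:
Path 1: C → B ← N → Y
  N is a fork here and N is conditioned on, so the path is blocked at N.
Path 2: C → B ← Y
  B is a collider and B is conditioned on, which opens it — no node blocks this path, so it is active.
Path 3: C → L → B ← N → Y
  N is a fork here and N is conditioned on, so the path is blocked at N.
Path 4: C → L → B ← Y
  L is a chain and L is not conditioned on; B is a collider and B is conditioned on, which opens it — no node blocks this path, so it is active.
Because an active path exists, C and Y are not d-separated.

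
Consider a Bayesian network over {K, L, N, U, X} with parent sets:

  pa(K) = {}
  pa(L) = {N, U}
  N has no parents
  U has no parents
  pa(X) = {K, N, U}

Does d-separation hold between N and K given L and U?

2 paths connect N and K; each must be blocked for d-separation to hold:
  1. N → L ← U → X ← K — L:collider[open]; U:fork[blocks]; X:collider[blocks] ⇒ blocked
  2. N → X ← K — X:collider[blocks] ⇒ blocked
Every path is blocked, so N and K are d-separated given {L, U}.

Yes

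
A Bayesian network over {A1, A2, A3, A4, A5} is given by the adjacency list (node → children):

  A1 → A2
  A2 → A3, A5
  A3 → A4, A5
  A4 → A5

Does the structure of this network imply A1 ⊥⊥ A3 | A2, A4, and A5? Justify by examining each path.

Yes — A1 and A3 are d-separated given {A2, A4, A5}.

Enumerating the 3 paths from A1 to A3 and testing each for blocking by {A2, A4, A5}:
  1. A1 → A2 → A3 — A2:chain[blocks] ⇒ blocked
  2. A1 → A2 → A5 ← A3 — A2:chain[blocks]; A5:collider[open] ⇒ blocked
  3. A1 → A2 → A5 ← A4 ← A3 — A2:chain[blocks]; A5:collider[open]; A4:chain[blocks] ⇒ blocked
Every path is blocked, so A1 and A3 are d-separated given {A2, A4, A5}.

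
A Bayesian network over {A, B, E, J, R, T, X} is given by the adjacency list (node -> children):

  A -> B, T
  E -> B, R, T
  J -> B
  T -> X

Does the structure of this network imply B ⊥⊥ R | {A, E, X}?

Yes

There are 2 undirected paths between B and R; checking each against the conditioning set {A, E, X}:
Path 1: B ← A → T ← E → R
  A is a fork here and A is conditioned on, so the path is blocked at A.
Path 2: B ← E → R
  E is a fork here and E is conditioned on, so the path is blocked at E.
Every path is blocked, so B and R are d-separated given {A, E, X}.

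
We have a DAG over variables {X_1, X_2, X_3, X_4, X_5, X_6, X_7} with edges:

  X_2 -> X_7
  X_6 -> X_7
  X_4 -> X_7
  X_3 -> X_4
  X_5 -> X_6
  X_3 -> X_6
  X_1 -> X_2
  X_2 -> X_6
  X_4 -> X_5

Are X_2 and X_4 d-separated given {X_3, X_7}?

We examine all 6 paths between X_2 and X_4:
Path 1: X_2 → X_6 → X_7 ← X_4
  X_6 is a chain and X_6 is not conditioned on; X_7 is a collider and X_7 is conditioned on, which opens it — no node blocks this path, so it is active.
Path 2: X_2 → X_6 ← X_5 ← X_4
  X_6 is a collider and its descendant X_7 is conditioned on, which opens it; X_5 is a chain and X_5 is not conditioned on — no node blocks this path, so it is active.
Path 3: X_2 → X_6 ← X_3 → X_4
  X_3 is a fork here and X_3 is conditioned on, so the path is blocked at X_3.
Path 4: X_2 → X_7 ← X_4
  X_7 is a collider and X_7 is conditioned on, which opens it — no node blocks this path, so it is active.
Path 5: X_2 → X_7 ← X_6 ← X_5 ← X_4
  X_7 is a collider and X_7 is conditioned on, which opens it; X_6 is a chain and X_6 is not conditioned on; X_5 is a chain and X_5 is not conditioned on — no node blocks this path, so it is active.
Path 6: X_2 → X_7 ← X_6 ← X_3 → X_4
  X_3 is a fork here and X_3 is conditioned on, so the path is blocked at X_3.
Because an active path exists, X_2 and X_4 are not d-separated.

No — X_2 and X_4 are not d-separated given {X_3, X_7}.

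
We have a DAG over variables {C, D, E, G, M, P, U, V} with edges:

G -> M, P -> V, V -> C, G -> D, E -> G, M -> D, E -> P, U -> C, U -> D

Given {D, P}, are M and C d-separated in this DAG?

4 paths connect M and C; each must be blocked for d-separation to hold:
Path 1: M ← G → D ← U → C
  G is a fork and G is not conditioned on; D is a collider and D is conditioned on, which opens it; U is a fork and U is not conditioned on — no node blocks this path, so it is active.
Path 2: M ← G ← E → P → V → C
  P is a chain here and P is conditioned on, so the path is blocked at P.
Path 3: M → D ← G ← E → P → V → C
  P is a chain here and P is conditioned on, so the path is blocked at P.
Path 4: M → D ← U → C
  D is a collider and D is conditioned on, which opens it; U is a fork and U is not conditioned on — no node blocks this path, so it is active.
Since the path M ← G → D ← U → C is active, M and C are not d-separated given {D, P}.

No — M and C are not d-separated given {D, P}.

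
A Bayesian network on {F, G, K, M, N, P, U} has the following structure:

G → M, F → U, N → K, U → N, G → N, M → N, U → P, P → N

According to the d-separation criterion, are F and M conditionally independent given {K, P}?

No

There are 4 undirected paths between F and M; checking each against the conditioning set {K, P}:
Path 1: F → U → N ← G → M
  U is a chain and U is not conditioned on; N is a collider and its descendant K is conditioned on, which opens it; G is a fork and G is not conditioned on — no node blocks this path, so it is active.
Path 2: F → U → N ← M
  U is a chain and U is not conditioned on; N is a collider and its descendant K is conditioned on, which opens it — no node blocks this path, so it is active.
Path 3: F → U → P → N ← G → M
  P is a chain here and P is conditioned on, so the path is blocked at P.
Path 4: F → U → P → N ← M
  P is a chain here and P is conditioned on, so the path is blocked at P.
Since the path F → U → N ← G → M is active, F and M are not d-separated given {K, P}.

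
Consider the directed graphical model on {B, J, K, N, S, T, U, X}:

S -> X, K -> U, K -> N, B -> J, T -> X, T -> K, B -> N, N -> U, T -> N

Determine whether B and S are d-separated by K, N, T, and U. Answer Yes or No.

Yes

3 paths connect B and S; each must be blocked for d-separation to hold:
Path 1: B → N ← T → X ← S
  T is a fork here and T is conditioned on, so the path is blocked at T.
Path 2: B → N ← K ← T → X ← S
  K is a chain here and K is conditioned on, so the path is blocked at K.
Path 3: B → N → U ← K ← T → X ← S
  N is a chain here and N is conditioned on, so the path is blocked at N.
All paths are blocked; B ⊥ S | {K, N, T, U} holds.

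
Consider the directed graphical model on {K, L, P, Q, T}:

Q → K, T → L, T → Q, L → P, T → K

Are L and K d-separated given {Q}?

No

We examine all 2 paths between L and K:
Path 1: L ← T → K
  T is a fork and T is not conditioned on — no node blocks this path, so it is active.
Path 2: L ← T → Q → K
  Q is a chain here and Q is conditioned on, so the path is blocked at Q.
Since the path L ← T → K is active, L and K are not d-separated given {Q}.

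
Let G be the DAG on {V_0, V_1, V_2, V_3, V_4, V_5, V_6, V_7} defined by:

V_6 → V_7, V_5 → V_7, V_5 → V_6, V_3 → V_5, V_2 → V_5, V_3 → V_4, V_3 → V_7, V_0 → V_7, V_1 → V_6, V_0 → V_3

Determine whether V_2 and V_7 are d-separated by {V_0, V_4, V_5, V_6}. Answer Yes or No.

Enumerating the 4 paths from V_2 to V_7 and testing each for blocking by {V_0, V_4, V_5, V_6}:
Path 1: V_2 → V_5 ← V_3 → V_7
  V_5 is a collider and V_5 is conditioned on, which opens it; V_3 is a fork and V_3 is not conditioned on — no node blocks this path, so it is active.
Path 2: V_2 → V_5 ← V_3 ← V_0 → V_7
  V_0 is a fork here and V_0 is conditioned on, so the path is blocked at V_0.
Path 3: V_2 → V_5 → V_6 → V_7
  V_5 is a chain here and V_5 is conditioned on, so the path is blocked at V_5.
Path 4: V_2 → V_5 → V_7
  V_5 is a chain here and V_5 is conditioned on, so the path is blocked at V_5.
Since the path V_2 → V_5 ← V_3 → V_7 is active, V_2 and V_7 are not d-separated given {V_0, V_4, V_5, V_6}.

No — V_2 and V_7 are not d-separated given {V_0, V_4, V_5, V_6}.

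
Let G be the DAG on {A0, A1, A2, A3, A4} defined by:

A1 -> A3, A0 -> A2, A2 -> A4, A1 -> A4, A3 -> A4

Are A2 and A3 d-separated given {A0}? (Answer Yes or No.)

Yes

2 paths connect A2 and A3; each must be blocked for d-separation to hold:
Path 1: A2 → A4 ← A1 → A3
  A4 is a collider here and neither A4 nor any of its descendants is conditioned on, so the collider stays closed — the path is blocked at A4.
Path 2: A2 → A4 ← A3
  A4 is a collider here and neither A4 nor any of its descendants is conditioned on, so the collider stays closed — the path is blocked at A4.
Since every path is blocked, d-separation holds.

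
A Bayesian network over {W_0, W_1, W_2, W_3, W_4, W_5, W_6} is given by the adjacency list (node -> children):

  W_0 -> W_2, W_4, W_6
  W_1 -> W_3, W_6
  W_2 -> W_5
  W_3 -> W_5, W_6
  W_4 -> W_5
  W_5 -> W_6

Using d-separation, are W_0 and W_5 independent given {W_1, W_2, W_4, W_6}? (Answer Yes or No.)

No

There are 5 undirected paths between W_0 and W_5; checking each against the conditioning set {W_1, W_2, W_4, W_6}:
Path 1: W_0 → W_2 → W_5
  W_2 is a chain here and W_2 is conditioned on, so the path is blocked at W_2.
Path 2: W_0 → W_6 ← W_5
  W_6 is a collider and W_6 is conditioned on, which opens it — no node blocks this path, so it is active.
Path 3: W_0 → W_6 ← W_1 → W_3 → W_5
  W_1 is a fork here and W_1 is conditioned on, so the path is blocked at W_1.
Path 4: W_0 → W_6 ← W_3 → W_5
  W_6 is a collider and W_6 is conditioned on, which opens it; W_3 is a fork and W_3 is not conditioned on — no node blocks this path, so it is active.
Path 5: W_0 → W_4 → W_5
  W_4 is a chain here and W_4 is conditioned on, so the path is blocked at W_4.
Since the path W_0 → W_6 ← W_5 is active, W_0 and W_5 are not d-separated given {W_1, W_2, W_4, W_6}.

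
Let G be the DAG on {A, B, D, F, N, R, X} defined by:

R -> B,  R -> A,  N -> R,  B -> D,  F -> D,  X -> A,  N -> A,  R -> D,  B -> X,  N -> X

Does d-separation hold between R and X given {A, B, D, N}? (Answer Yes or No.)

Enumerating the 6 paths from R to X and testing each for blocking by {A, B, D, N}:
  1. R → D ← B → X — D:collider[open]; B:fork[blocks] ⇒ blocked
  2. R → A ← X — A:collider[open] ⇒ active
  3. R → A ← N → X — A:collider[open]; N:fork[blocks] ⇒ blocked
  4. R ← N → A ← X — N:fork[blocks]; A:collider[open] ⇒ blocked
  5. R ← N → X — N:fork[blocks] ⇒ blocked
  6. R → B → X — B:chain[blocks] ⇒ blocked
Since the path R → A ← X is active, R and X are not d-separated given {A, B, D, N}.

No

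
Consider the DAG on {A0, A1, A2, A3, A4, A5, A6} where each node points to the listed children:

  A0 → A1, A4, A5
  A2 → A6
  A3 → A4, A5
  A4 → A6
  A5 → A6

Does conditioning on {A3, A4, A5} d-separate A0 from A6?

4 paths connect A0 and A6; each must be blocked for d-separation to hold:
Path 1: A0 → A5 → A6
  A5 is a chain here and A5 is conditioned on, so the path is blocked at A5.
Path 2: A0 → A5 ← A3 → A4 → A6
  A3 is a fork here and A3 is conditioned on, so the path is blocked at A3.
Path 3: A0 → A4 → A6
  A4 is a chain here and A4 is conditioned on, so the path is blocked at A4.
Path 4: A0 → A4 ← A3 → A5 → A6
  A3 is a fork here and A3 is conditioned on, so the path is blocked at A3.
Since every path is blocked, d-separation holds.

Yes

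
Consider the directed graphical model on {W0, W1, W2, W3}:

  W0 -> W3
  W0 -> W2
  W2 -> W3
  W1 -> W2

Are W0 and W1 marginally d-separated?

Yes

There are 2 undirected paths between W0 and W1; checking each against the conditioning set ∅:
Path 1: W0 → W3 ← W2 ← W1
  W3 is a collider here and neither W3 nor any of its descendants is conditioned on, so the collider stays closed — the path is blocked at W3.
Path 2: W0 → W2 ← W1
  W2 is a collider here and neither W2 nor any of its descendants is conditioned on, so the collider stays closed — the path is blocked at W2.
Since every path is blocked, d-separation holds.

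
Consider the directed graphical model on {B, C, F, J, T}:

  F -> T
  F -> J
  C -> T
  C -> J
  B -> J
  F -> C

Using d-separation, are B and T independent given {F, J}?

We examine all 4 paths between B and T:
Path 1: B → J ← F → C → T
  F is a fork here and F is conditioned on, so the path is blocked at F.
Path 2: B → J ← F → T
  F is a fork here and F is conditioned on, so the path is blocked at F.
Path 3: B → J ← C ← F → T
  F is a fork here and F is conditioned on, so the path is blocked at F.
Path 4: B → J ← C → T
  J is a collider and J is conditioned on, which opens it; C is a fork and C is not conditioned on — no node blocks this path, so it is active.
Because an active path exists, B and T are not d-separated.

No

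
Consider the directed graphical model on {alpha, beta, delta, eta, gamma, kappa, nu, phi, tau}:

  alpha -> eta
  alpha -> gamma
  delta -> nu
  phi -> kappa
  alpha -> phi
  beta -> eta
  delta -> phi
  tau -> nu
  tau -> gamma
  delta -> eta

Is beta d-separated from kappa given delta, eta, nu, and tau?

There are 4 undirected paths between beta and kappa; checking each against the conditioning set {delta, eta, nu, tau}:
  1. beta → eta ← alpha → gamma ← tau → nu ← delta → phi → kappa — eta:collider[open]; alpha:fork[open]; gamma:collider[blocks]; tau:fork[blocks]; nu:collider[open]; delta:fork[blocks]; phi:chain[open] ⇒ blocked
  2. beta → eta ← alpha → phi → kappa — eta:collider[open]; alpha:fork[open]; phi:chain[open] ⇒ active
  3. beta → eta ← delta → nu ← tau → gamma ← alpha → phi → kappa — eta:collider[open]; delta:fork[blocks]; nu:collider[open]; tau:fork[blocks]; gamma:collider[blocks]; alpha:fork[open]; phi:chain[open] ⇒ blocked
  4. beta → eta ← delta → phi → kappa — eta:collider[open]; delta:fork[blocks]; phi:chain[open] ⇒ blocked
At least one path is unblocked, so d-separation fails.

No — beta and kappa are not d-separated given {delta, eta, nu, tau}.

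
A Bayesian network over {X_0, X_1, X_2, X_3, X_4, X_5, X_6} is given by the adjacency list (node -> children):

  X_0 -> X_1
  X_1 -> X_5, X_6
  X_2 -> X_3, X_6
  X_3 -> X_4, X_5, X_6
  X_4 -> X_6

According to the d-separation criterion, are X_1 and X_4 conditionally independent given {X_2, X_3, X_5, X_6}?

6 paths connect X_1 and X_4; each must be blocked for d-separation to hold:
Path 1: X_1 → X_6 ← X_4
  X_6 is a collider and X_6 is conditioned on, which opens it — no node blocks this path, so it is active.
Path 2: X_1 → X_6 ← X_3 → X_4
  X_3 is a fork here and X_3 is conditioned on, so the path is blocked at X_3.
Path 3: X_1 → X_6 ← X_2 → X_3 → X_4
  X_2 is a fork here and X_2 is conditioned on, so the path is blocked at X_2.
Path 4: X_1 → X_5 ← X_3 → X_6 ← X_4
  X_3 is a fork here and X_3 is conditioned on, so the path is blocked at X_3.
Path 5: X_1 → X_5 ← X_3 → X_4
  X_3 is a fork here and X_3 is conditioned on, so the path is blocked at X_3.
Path 6: X_1 → X_5 ← X_3 ← X_2 → X_6 ← X_4
  X_3 is a chain here and X_3 is conditioned on, so the path is blocked at X_3.
Because an active path exists, X_1 and X_4 are not d-separated.

No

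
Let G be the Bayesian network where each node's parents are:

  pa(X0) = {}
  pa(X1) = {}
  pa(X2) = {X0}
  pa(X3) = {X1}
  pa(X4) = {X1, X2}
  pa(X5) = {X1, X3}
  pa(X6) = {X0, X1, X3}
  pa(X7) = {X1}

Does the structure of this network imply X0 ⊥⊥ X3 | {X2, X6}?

No

6 paths connect X0 and X3; each must be blocked for d-separation to hold:
  1. X0 → X2 → X4 ← X1 → X5 ← X3 — X2:chain[blocks]; X4:collider[blocks]; X1:fork[open]; X5:collider[blocks] ⇒ blocked
  2. X0 → X2 → X4 ← X1 → X6 ← X3 — X2:chain[blocks]; X4:collider[blocks]; X1:fork[open]; X6:collider[open] ⇒ blocked
  3. X0 → X2 → X4 ← X1 → X3 — X2:chain[blocks]; X4:collider[blocks]; X1:fork[open] ⇒ blocked
  4. X0 → X6 ← X1 → X5 ← X3 — X6:collider[open]; X1:fork[open]; X5:collider[blocks] ⇒ blocked
  5. X0 → X6 ← X1 → X3 — X6:collider[open]; X1:fork[open] ⇒ active
  6. X0 → X6 ← X3 — X6:collider[open] ⇒ active
At least one path is unblocked, so d-separation fails.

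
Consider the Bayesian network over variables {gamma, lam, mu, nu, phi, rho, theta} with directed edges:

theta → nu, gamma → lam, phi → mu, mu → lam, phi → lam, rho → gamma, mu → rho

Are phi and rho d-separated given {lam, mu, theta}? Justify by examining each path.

Enumerating the 4 paths from phi to rho and testing each for blocking by {lam, mu, theta}:
Path 1: phi → lam ← gamma ← rho
  lam is a collider and lam is conditioned on, which opens it; gamma is a chain and gamma is not conditioned on — no node blocks this path, so it is active.
Path 2: phi → lam ← mu → rho
  mu is a fork here and mu is conditioned on, so the path is blocked at mu.
Path 3: phi → mu → rho
  mu is a chain here and mu is conditioned on, so the path is blocked at mu.
Path 4: phi → mu → lam ← gamma ← rho
  mu is a chain here and mu is conditioned on, so the path is blocked at mu.
At least one path is unblocked, so d-separation fails.

No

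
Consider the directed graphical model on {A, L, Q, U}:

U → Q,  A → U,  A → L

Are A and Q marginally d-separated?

No — A and Q are not d-separated given ∅.

The only undirected path from A to Q is:
Path 1: A → U → Q
  U is a chain and U is not conditioned on — no node blocks this path, so it is active.
Because an active path exists, A and Q are not d-separated.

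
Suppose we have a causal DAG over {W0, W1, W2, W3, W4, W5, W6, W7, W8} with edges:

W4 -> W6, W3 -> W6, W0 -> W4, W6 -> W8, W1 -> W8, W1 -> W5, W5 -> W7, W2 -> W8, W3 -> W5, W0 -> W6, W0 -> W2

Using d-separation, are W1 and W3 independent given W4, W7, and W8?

No

Enumerating the 4 paths from W1 to W3 and testing each for blocking by {W4, W7, W8}:
  1. W1 → W8 ← W6 ← W3 — W8:collider[open]; W6:chain[open] ⇒ active
  2. W1 → W8 ← W2 ← W0 → W6 ← W3 — W8:collider[open]; W2:chain[open]; W0:fork[open]; W6:collider[open] ⇒ active
  3. W1 → W8 ← W2 ← W0 → W4 → W6 ← W3 — W8:collider[open]; W2:chain[open]; W0:fork[open]; W4:chain[blocks]; W6:collider[open] ⇒ blocked
  4. W1 → W5 ← W3 — W5:collider[open] ⇒ active
Since the path W1 → W8 ← W6 ← W3 is active, W1 and W3 are not d-separated given {W4, W7, W8}.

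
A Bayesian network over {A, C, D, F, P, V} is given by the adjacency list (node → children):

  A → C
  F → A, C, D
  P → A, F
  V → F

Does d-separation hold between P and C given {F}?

No — P and C are not d-separated given {F}.

4 paths connect P and C; each must be blocked for d-separation to hold:
  1. P → F → A → C — F:chain[blocks]; A:chain[open] ⇒ blocked
  2. P → F → C — F:chain[blocks] ⇒ blocked
  3. P → A ← F → C — A:collider[blocks]; F:fork[blocks] ⇒ blocked
  4. P → A → C — A:chain[open] ⇒ active
Because an active path exists, P and C are not d-separated.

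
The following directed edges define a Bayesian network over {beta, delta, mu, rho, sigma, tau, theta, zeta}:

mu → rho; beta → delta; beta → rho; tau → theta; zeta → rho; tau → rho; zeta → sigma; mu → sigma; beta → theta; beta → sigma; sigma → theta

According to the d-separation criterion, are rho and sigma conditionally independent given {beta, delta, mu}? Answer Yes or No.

There are 6 undirected paths between rho and sigma; checking each against the conditioning set {beta, delta, mu}:
Path 1: rho ← beta → theta ← sigma
  beta is a fork here and beta is conditioned on, so the path is blocked at beta.
Path 2: rho ← beta → sigma
  beta is a fork here and beta is conditioned on, so the path is blocked at beta.
Path 3: rho ← mu → sigma
  mu is a fork here and mu is conditioned on, so the path is blocked at mu.
Path 4: rho ← tau → theta ← beta → sigma
  theta is a collider here and neither theta nor any of its descendants is conditioned on, so the collider stays closed — the path is blocked at theta.
Path 5: rho ← tau → theta ← sigma
  theta is a collider here and neither theta nor any of its descendants is conditioned on, so the collider stays closed — the path is blocked at theta.
Path 6: rho ← zeta → sigma
  zeta is a fork and zeta is not conditioned on — no node blocks this path, so it is active.
Since the path rho ← zeta → sigma is active, rho and sigma are not d-separated given {beta, delta, mu}.

No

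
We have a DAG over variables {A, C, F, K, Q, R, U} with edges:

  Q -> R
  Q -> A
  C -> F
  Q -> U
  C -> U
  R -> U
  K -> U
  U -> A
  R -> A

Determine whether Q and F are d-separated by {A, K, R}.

We examine all 5 paths between Q and F:
Path 1: Q → A ← R → U ← C → F
  R is a fork here and R is conditioned on, so the path is blocked at R.
Path 2: Q → A ← U ← C → F
  A is a collider and A is conditioned on, which opens it; U is a chain and U is not conditioned on; C is a fork and C is not conditioned on — no node blocks this path, so it is active.
Path 3: Q → R → A ← U ← C → F
  R is a chain here and R is conditioned on, so the path is blocked at R.
Path 4: Q → R → U ← C → F
  R is a chain here and R is conditioned on, so the path is blocked at R.
Path 5: Q → U ← C → F
  U is a collider and its descendant A is conditioned on, which opens it; C is a fork and C is not conditioned on — no node blocks this path, so it is active.
Because an active path exists, Q and F are not d-separated.

No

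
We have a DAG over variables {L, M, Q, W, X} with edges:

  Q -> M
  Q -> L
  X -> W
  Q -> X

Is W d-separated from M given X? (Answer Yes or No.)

Yes — W and M are d-separated given {X}.

There is one path between W and M:
Path 1: W ← X ← Q → M
  X is a chain here and X is conditioned on, so the path is blocked at X.
All paths are blocked; W ⊥ M | {X} holds.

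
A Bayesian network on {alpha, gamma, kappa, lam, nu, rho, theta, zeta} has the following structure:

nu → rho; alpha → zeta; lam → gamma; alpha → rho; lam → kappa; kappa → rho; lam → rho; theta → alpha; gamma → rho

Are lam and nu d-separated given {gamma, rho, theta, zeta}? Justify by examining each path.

No

There are 3 undirected paths between lam and nu; checking each against the conditioning set {gamma, rho, theta, zeta}:
Path 1: lam → kappa → rho ← nu
  kappa is a chain and kappa is not conditioned on; rho is a collider and rho is conditioned on, which opens it — no node blocks this path, so it is active.
Path 2: lam → gamma → rho ← nu
  gamma is a chain here and gamma is conditioned on, so the path is blocked at gamma.
Path 3: lam → rho ← nu
  rho is a collider and rho is conditioned on, which opens it — no node blocks this path, so it is active.
At least one path is unblocked, so d-separation fails.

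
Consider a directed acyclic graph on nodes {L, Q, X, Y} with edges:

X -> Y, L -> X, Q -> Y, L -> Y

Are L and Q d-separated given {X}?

Yes — L and Q are d-separated given {X}.

2 paths connect L and Q; each must be blocked for d-separation to hold:
Path 1: L → Y ← Q
  Y is a collider here and neither Y nor any of its descendants is conditioned on, so the collider stays closed — the path is blocked at Y.
Path 2: L → X → Y ← Q
  X is a chain here and X is conditioned on, so the path is blocked at X.
Every path is blocked, so L and Q are d-separated given {X}.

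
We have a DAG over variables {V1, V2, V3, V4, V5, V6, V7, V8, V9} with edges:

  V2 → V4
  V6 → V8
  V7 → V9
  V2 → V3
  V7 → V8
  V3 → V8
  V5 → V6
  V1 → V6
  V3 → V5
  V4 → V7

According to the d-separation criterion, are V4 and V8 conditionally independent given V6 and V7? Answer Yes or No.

No

There are 3 undirected paths between V4 and V8; checking each against the conditioning set {V6, V7}:
Path 1: V4 ← V2 → V3 → V5 → V6 → V8
  V6 is a chain here and V6 is conditioned on, so the path is blocked at V6.
Path 2: V4 ← V2 → V3 → V8
  V2 is a fork and V2 is not conditioned on; V3 is a chain and V3 is not conditioned on — no node blocks this path, so it is active.
Path 3: V4 → V7 → V8
  V7 is a chain here and V7 is conditioned on, so the path is blocked at V7.
At least one path is unblocked, so d-separation fails.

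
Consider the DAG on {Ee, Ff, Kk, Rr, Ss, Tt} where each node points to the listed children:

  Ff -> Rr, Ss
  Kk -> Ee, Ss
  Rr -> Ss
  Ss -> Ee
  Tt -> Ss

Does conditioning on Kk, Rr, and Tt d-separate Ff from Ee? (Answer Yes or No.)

No

There are 4 undirected paths between Ff and Ee; checking each against the conditioning set {Kk, Rr, Tt}:
Path 1: Ff → Ss → Ee
  Ss is a chain and Ss is not conditioned on — no node blocks this path, so it is active.
Path 2: Ff → Ss ← Kk → Ee
  Ss is a collider here and neither Ss nor any of its descendants is conditioned on, so the collider stays closed — the path is blocked at Ss.
Path 3: Ff → Rr → Ss → Ee
  Rr is a chain here and Rr is conditioned on, so the path is blocked at Rr.
Path 4: Ff → Rr → Ss ← Kk → Ee
  Rr is a chain here and Rr is conditioned on, so the path is blocked at Rr.
At least one path is unblocked, so d-separation fails.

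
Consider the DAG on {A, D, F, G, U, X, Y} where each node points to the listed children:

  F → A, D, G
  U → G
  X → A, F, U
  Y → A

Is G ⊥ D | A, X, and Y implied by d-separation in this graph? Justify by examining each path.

3 paths connect G and D; each must be blocked for d-separation to hold:
Path 1: G ← F → D
  F is a fork and F is not conditioned on — no node blocks this path, so it is active.
Path 2: G ← U ← X → F → D
  X is a fork here and X is conditioned on, so the path is blocked at X.
Path 3: G ← U ← X → A ← F → D
  X is a fork here and X is conditioned on, so the path is blocked at X.
Since the path G ← F → D is active, G and D are not d-separated given {A, X, Y}.

No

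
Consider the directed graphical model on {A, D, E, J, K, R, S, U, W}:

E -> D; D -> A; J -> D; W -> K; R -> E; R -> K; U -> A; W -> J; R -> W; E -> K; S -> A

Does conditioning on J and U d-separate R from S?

Yes

Enumerating the 6 paths from R to S and testing each for blocking by {J, U}:
Path 1: R → W → K ← E → D → A ← S
  K is a collider here and neither K nor any of its descendants is conditioned on, so the collider stays closed — the path is blocked at K.
Path 2: R → W → J → D → A ← S
  J is a chain here and J is conditioned on, so the path is blocked at J.
Path 3: R → K ← W → J → D → A ← S
  K is a collider here and neither K nor any of its descendants is conditioned on, so the collider stays closed — the path is blocked at K.
Path 4: R → K ← E → D → A ← S
  K is a collider here and neither K nor any of its descendants is conditioned on, so the collider stays closed — the path is blocked at K.
Path 5: R → E → K ← W → J → D → A ← S
  K is a collider here and neither K nor any of its descendants is conditioned on, so the collider stays closed — the path is blocked at K.
Path 6: R → E → D → A ← S
  A is a collider here and neither A nor any of its descendants is conditioned on, so the collider stays closed — the path is blocked at A.
Since every path is blocked, d-separation holds.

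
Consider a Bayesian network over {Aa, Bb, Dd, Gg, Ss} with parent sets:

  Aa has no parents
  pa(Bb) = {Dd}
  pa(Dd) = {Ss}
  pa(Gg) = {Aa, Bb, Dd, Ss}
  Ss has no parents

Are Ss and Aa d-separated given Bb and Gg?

Enumerating the 3 paths from Ss to Aa and testing each for blocking by {Bb, Gg}:
Path 1: Ss → Dd → Gg ← Aa
  Dd is a chain and Dd is not conditioned on; Gg is a collider and Gg is conditioned on, which opens it — no node blocks this path, so it is active.
Path 2: Ss → Dd → Bb → Gg ← Aa
  Bb is a chain here and Bb is conditioned on, so the path is blocked at Bb.
Path 3: Ss → Gg ← Aa
  Gg is a collider and Gg is conditioned on, which opens it — no node blocks this path, so it is active.
At least one path is unblocked, so d-separation fails.

No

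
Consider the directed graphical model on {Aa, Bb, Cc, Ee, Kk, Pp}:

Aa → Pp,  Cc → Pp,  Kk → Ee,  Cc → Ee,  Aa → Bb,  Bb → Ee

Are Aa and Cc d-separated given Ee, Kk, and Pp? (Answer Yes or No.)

No

There are 2 undirected paths between Aa and Cc; checking each against the conditioning set {Ee, Kk, Pp}:
Path 1: Aa → Bb → Ee ← Cc
  Bb is a chain and Bb is not conditioned on; Ee is a collider and Ee is conditioned on, which opens it — no node blocks this path, so it is active.
Path 2: Aa → Pp ← Cc
  Pp is a collider and Pp is conditioned on, which opens it — no node blocks this path, so it is active.
Since the path Aa → Bb → Ee ← Cc is active, Aa and Cc are not d-separated given {Ee, Kk, Pp}.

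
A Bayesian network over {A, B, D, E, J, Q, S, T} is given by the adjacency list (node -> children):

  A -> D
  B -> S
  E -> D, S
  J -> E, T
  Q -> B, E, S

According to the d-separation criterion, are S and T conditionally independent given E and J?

Yes — S and T are d-separated given {E, J}.

There are 3 undirected paths between S and T; checking each against the conditioning set {E, J}:
Path 1: S ← B ← Q → E ← J → T
  J is a fork here and J is conditioned on, so the path is blocked at J.
Path 2: S ← Q → E ← J → T
  J is a fork here and J is conditioned on, so the path is blocked at J.
Path 3: S ← E ← J → T
  E is a chain here and E is conditioned on, so the path is blocked at E.
Since every path is blocked, d-separation holds.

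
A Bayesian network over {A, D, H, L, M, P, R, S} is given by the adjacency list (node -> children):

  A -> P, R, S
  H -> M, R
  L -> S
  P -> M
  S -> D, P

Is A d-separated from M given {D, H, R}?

3 paths connect A and M; each must be blocked for d-separation to hold:
Path 1: A → P → M
  P is a chain and P is not conditioned on — no node blocks this path, so it is active.
Path 2: A → S → P → M
  S is a chain and S is not conditioned on; P is a chain and P is not conditioned on — no node blocks this path, so it is active.
Path 3: A → R ← H → M
  H is a fork here and H is conditioned on, so the path is blocked at H.
Because an active path exists, A and M are not d-separated.

No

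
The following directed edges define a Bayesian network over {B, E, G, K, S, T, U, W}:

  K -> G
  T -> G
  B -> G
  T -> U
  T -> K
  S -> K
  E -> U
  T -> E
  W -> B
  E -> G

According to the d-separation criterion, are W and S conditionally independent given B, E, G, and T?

Yes

Enumerating the 4 paths from W to S and testing each for blocking by {B, E, G, T}:
Path 1: W → B → G ← K ← S
  B is a chain here and B is conditioned on, so the path is blocked at B.
Path 2: W → B → G ← E ← T → K ← S
  B is a chain here and B is conditioned on, so the path is blocked at B.
Path 3: W → B → G ← E → U ← T → K ← S
  B is a chain here and B is conditioned on, so the path is blocked at B.
Path 4: W → B → G ← T → K ← S
  B is a chain here and B is conditioned on, so the path is blocked at B.
Every path is blocked, so W and S are d-separated given {B, E, G, T}.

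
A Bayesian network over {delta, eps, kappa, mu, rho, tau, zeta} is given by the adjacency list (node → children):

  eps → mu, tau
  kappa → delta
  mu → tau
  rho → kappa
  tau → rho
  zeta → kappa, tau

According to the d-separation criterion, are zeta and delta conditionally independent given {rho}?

There are 2 undirected paths between zeta and delta; checking each against the conditioning set {rho}:
Path 1: zeta → kappa → delta
  kappa is a chain and kappa is not conditioned on — no node blocks this path, so it is active.
Path 2: zeta → tau → rho → kappa → delta
  rho is a chain here and rho is conditioned on, so the path is blocked at rho.
Because an active path exists, zeta and delta are not d-separated.

No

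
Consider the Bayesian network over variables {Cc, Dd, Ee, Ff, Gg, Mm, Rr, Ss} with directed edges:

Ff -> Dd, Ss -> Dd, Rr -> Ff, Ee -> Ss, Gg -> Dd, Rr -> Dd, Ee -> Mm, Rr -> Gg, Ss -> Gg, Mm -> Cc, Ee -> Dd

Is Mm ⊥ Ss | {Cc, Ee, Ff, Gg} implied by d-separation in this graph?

Yes

Enumerating the 5 paths from Mm to Ss and testing each for blocking by {Cc, Ee, Ff, Gg}:
Path 1: Mm ← Ee → Ss
  Ee is a fork here and Ee is conditioned on, so the path is blocked at Ee.
Path 2: Mm ← Ee → Dd ← Gg ← Ss
  Ee is a fork here and Ee is conditioned on, so the path is blocked at Ee.
Path 3: Mm ← Ee → Dd ← Ff ← Rr → Gg ← Ss
  Ee is a fork here and Ee is conditioned on, so the path is blocked at Ee.
Path 4: Mm ← Ee → Dd ← Ss
  Ee is a fork here and Ee is conditioned on, so the path is blocked at Ee.
Path 5: Mm ← Ee → Dd ← Rr → Gg ← Ss
  Ee is a fork here and Ee is conditioned on, so the path is blocked at Ee.
Every path is blocked, so Mm and Ss are d-separated given {Cc, Ee, Ff, Gg}.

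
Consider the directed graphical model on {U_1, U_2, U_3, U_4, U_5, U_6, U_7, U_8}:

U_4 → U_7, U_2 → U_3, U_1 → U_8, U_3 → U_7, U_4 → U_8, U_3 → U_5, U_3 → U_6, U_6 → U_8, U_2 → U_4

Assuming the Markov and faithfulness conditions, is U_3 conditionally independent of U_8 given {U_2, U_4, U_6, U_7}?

Enumerating the 3 paths from U_3 to U_8 and testing each for blocking by {U_2, U_4, U_6, U_7}:
  1. U_3 → U_6 → U_8 — U_6:chain[blocks] ⇒ blocked
  2. U_3 ← U_2 → U_4 → U_8 — U_2:fork[blocks]; U_4:chain[blocks] ⇒ blocked
  3. U_3 → U_7 ← U_4 → U_8 — U_7:collider[open]; U_4:fork[blocks] ⇒ blocked
All paths are blocked; U_3 ⊥ U_8 | {U_2, U_4, U_6, U_7} holds.

Yes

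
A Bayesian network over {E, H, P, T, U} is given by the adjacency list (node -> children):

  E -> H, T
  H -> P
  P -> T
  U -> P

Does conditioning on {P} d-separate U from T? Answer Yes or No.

No

We examine all 2 paths between U and T:
Path 1: U → P → T
  P is a chain here and P is conditioned on, so the path is blocked at P.
Path 2: U → P ← H ← E → T
  P is a collider and P is conditioned on, which opens it; H is a chain and H is not conditioned on; E is a fork and E is not conditioned on — no node blocks this path, so it is active.
Because an active path exists, U and T are not d-separated.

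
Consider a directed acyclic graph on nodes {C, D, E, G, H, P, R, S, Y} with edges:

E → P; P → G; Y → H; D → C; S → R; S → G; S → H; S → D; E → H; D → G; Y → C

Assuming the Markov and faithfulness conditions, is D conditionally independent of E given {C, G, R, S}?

No — D and E are not d-separated given {C, G, R, S}.

We examine all 6 paths between D and E:
Path 1: D ← S → H ← E
  S is a fork here and S is conditioned on, so the path is blocked at S.
Path 2: D ← S → G ← P ← E
  S is a fork here and S is conditioned on, so the path is blocked at S.
Path 3: D → G ← P ← E
  G is a collider and G is conditioned on, which opens it; P is a chain and P is not conditioned on — no node blocks this path, so it is active.
Path 4: D → G ← S → H ← E
  S is a fork here and S is conditioned on, so the path is blocked at S.
Path 5: D → C ← Y → H ← S → G ← P ← E
  H is a collider here and neither H nor any of its descendants is conditioned on, so the collider stays closed — the path is blocked at H.
Path 6: D → C ← Y → H ← E
  H is a collider here and neither H nor any of its descendants is conditioned on, so the collider stays closed — the path is blocked at H.
Since the path D → G ← P ← E is active, D and E are not d-separated given {C, G, R, S}.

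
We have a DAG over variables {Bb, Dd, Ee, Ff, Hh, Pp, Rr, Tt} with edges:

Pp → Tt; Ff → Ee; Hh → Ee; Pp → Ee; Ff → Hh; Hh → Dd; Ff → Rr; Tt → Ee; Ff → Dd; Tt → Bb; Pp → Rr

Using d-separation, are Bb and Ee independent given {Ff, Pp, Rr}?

No

There are 5 undirected paths between Bb and Ee; checking each against the conditioning set {Ff, Pp, Rr}:
  1. Bb ← Tt ← Pp → Rr ← Ff → Dd ← Hh → Ee — Tt:chain[open]; Pp:fork[blocks]; Rr:collider[open]; Ff:fork[blocks]; Dd:collider[blocks]; Hh:fork[open] ⇒ blocked
  2. Bb ← Tt ← Pp → Rr ← Ff → Hh → Ee — Tt:chain[open]; Pp:fork[blocks]; Rr:collider[open]; Ff:fork[blocks]; Hh:chain[open] ⇒ blocked
  3. Bb ← Tt ← Pp → Rr ← Ff → Ee — Tt:chain[open]; Pp:fork[blocks]; Rr:collider[open]; Ff:fork[blocks] ⇒ blocked
  4. Bb ← Tt ← Pp → Ee — Tt:chain[open]; Pp:fork[blocks] ⇒ blocked
  5. Bb ← Tt → Ee — Tt:fork[open] ⇒ active
At least one path is unblocked, so d-separation fails.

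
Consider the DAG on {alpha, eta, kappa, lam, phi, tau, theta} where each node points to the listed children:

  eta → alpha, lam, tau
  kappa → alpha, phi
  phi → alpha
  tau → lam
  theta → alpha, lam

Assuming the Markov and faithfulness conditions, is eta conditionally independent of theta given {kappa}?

There are 3 undirected paths between eta and theta; checking each against the conditioning set {kappa}:
  1. eta → alpha ← theta — alpha:collider[blocks] ⇒ blocked
  2. eta → tau → lam ← theta — tau:chain[open]; lam:collider[blocks] ⇒ blocked
  3. eta → lam ← theta — lam:collider[blocks] ⇒ blocked
Since every path is blocked, d-separation holds.

Yes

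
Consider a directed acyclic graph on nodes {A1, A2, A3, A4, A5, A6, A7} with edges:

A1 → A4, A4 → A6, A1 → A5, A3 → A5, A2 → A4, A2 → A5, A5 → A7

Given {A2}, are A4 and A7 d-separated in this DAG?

No — A4 and A7 are not d-separated given {A2}.

There are 2 undirected paths between A4 and A7; checking each against the conditioning set {A2}:
Path 1: A4 ← A1 → A5 → A7
  A1 is a fork and A1 is not conditioned on; A5 is a chain and A5 is not conditioned on — no node blocks this path, so it is active.
Path 2: A4 ← A2 → A5 → A7
  A2 is a fork here and A2 is conditioned on, so the path is blocked at A2.
At least one path is unblocked, so d-separation fails.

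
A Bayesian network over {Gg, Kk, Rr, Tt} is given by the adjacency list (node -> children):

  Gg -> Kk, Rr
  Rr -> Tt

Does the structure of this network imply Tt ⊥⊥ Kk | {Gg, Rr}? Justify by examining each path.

Yes

The only undirected path from Tt to Kk is:
  1. Tt ← Rr ← Gg → Kk — Rr:chain[blocks]; Gg:fork[blocks] ⇒ blocked
Every path is blocked, so Tt and Kk are d-separated given {Gg, Rr}.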